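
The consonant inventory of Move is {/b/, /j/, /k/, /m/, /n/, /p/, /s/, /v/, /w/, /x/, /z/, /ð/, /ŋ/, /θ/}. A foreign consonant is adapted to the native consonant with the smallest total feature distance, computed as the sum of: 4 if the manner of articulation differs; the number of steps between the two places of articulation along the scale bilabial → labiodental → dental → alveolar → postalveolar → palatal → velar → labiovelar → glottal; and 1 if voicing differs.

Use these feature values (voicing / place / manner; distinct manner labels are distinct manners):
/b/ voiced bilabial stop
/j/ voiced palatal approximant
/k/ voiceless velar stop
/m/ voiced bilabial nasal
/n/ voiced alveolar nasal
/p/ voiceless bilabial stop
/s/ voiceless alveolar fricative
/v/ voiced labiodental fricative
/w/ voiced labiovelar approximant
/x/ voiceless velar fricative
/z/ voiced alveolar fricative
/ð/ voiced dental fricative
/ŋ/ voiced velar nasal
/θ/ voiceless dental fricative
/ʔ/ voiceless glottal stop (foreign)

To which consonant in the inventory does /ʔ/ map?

/k/ is closest: same manner (stop), place distance 2 (glottal→velar), same voicing; total 2. Next closest is /w/ at distance 6.

k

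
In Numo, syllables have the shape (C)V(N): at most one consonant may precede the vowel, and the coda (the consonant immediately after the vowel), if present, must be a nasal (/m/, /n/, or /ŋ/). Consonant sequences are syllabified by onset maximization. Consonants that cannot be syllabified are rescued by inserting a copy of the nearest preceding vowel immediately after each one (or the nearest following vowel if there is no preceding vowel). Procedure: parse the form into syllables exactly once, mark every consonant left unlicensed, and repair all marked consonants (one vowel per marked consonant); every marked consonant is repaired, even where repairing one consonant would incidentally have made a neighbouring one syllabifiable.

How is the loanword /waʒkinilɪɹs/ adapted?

waʒakinilɪɹɪsɪ

Syllabifying with onset maximization leaves /ʒ/, /ɹ/, /s/ stranded (only a nasal (/m/, /n/, or /ŋ/) is licensed in coda position; onsets are limited to one consonant).
Epenthesis after each stranded consonant: /ʒ/ → /ʒa/, /ɹ/ → /ɹɪ/, /s/ → /sɪ/.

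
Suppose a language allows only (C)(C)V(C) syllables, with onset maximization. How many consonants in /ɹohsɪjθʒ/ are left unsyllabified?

The consonants /θ/, /ʒ/ cannot be parsed into a legal (C)(C)V(C) syllable (at most one coda consonant is licensed; onsets may contain at most 2 consonants).

2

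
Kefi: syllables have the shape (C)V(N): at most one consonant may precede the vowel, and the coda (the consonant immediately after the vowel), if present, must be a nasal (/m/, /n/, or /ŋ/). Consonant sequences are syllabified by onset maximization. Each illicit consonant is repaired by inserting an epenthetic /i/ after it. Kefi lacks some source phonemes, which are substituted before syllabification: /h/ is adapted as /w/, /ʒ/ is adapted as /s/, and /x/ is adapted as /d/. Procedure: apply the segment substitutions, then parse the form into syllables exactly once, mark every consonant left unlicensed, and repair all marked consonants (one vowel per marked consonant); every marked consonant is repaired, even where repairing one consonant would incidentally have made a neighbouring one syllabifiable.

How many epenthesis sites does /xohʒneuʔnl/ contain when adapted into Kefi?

After substitution the input is /dowsneuʔnl/.
The unsyllabifiable consonants are /w/, /s/, /ʔ/, /n/, /l/; each receives one epenthetic vowel.

5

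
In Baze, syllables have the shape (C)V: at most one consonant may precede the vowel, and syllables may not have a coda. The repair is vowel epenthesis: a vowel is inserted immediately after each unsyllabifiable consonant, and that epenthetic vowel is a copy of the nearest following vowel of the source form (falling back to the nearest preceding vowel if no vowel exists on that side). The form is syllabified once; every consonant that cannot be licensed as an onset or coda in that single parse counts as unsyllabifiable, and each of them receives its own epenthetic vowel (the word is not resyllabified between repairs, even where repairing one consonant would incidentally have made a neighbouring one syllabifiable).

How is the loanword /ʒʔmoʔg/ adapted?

ʒoʔomoʔogo

The consonants /ʒ/, /ʔ/, /ʔ/, /g/ cannot be parsed into a legal (C)V syllable (no codas are permitted; onsets are limited to one consonant).
Inserting the epenthetic vowel yields /ʒ/ → /ʒo/, /ʔ/ → /ʔo/, /ʔ/ → /ʔo/, /g/ → /go/.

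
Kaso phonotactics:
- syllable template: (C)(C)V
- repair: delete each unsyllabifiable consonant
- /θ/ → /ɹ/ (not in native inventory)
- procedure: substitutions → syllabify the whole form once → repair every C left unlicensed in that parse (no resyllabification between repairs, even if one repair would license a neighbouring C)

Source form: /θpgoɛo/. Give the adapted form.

Substitution: /θ/ → /ɹ/, giving /ɹpgoɛo/.
Syllabifying with onset maximization leaves /ɹ/ stranded (no codas are permitted; onsets may contain at most 2 consonants).
Each unlicensed consonant is deleted: /ɹ/.

pgoɛo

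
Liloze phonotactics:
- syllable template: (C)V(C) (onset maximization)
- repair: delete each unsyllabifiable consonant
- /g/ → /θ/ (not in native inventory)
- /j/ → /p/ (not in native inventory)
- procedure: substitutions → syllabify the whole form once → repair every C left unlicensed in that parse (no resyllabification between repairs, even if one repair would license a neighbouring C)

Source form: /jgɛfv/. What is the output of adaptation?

θɛf

Substitution: /j/ → /p/, /g/ → /θ/, giving /pθɛfv/.
Syllabifying with onset maximization leaves /p/, /v/ stranded (at most one coda consonant is licensed; onsets are limited to one consonant).
Deleting the stranded consonants removes /p/, /v/.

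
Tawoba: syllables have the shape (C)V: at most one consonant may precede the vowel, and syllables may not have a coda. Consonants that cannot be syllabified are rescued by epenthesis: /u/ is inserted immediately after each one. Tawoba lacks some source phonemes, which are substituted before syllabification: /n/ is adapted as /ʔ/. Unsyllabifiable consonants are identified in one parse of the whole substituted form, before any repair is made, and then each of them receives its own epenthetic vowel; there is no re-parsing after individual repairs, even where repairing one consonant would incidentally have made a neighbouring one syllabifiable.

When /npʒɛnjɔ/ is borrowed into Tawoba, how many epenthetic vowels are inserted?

After substitution the input is /ʔpʒɛʔjɔ/.
The unsyllabifiable consonants are /ʔ/, /p/, /ʔ/; each receives one epenthetic vowel.

3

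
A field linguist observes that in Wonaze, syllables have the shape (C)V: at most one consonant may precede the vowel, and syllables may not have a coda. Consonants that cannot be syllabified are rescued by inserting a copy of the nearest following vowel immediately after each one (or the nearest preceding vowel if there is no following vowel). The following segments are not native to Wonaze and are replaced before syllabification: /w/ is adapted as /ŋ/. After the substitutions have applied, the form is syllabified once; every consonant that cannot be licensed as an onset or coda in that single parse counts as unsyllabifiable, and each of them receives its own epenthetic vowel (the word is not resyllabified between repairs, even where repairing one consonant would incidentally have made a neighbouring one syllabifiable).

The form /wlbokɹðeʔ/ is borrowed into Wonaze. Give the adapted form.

ŋolobokeɹeðeʔe

Substitution: /w/ → /ŋ/, giving /ŋlbokɹðeʔ/.
Syllabifying with onset maximization leaves /ŋ/, /l/, /k/, /ɹ/, /ʔ/ stranded (no codas are permitted; onsets are limited to one consonant).
Inserting the epenthetic vowel yields /ŋ/ → /ŋo/, /l/ → /lo/, /k/ → /ke/, /ɹ/ → /ɹe/, /ʔ/ → /ʔe/.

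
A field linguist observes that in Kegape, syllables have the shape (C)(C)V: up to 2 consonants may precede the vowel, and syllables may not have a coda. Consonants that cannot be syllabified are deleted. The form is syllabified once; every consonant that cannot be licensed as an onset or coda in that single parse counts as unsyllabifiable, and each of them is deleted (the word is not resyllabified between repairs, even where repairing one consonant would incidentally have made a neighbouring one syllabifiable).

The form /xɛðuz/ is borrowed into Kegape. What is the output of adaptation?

xɛðu

Syllabifying with onset maximization leaves /z/ stranded (no codas are permitted; onsets may contain at most 2 consonants).
Deletion applies to /z/.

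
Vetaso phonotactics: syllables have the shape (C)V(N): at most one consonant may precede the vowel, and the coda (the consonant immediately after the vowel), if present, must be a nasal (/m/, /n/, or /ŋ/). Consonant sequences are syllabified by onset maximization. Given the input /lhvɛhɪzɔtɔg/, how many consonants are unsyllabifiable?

Syllabifying with onset maximization leaves /l/, /h/, /g/ stranded (only a nasal (/m/, /n/, or /ŋ/) is licensed in coda position; onsets are limited to one consonant).

3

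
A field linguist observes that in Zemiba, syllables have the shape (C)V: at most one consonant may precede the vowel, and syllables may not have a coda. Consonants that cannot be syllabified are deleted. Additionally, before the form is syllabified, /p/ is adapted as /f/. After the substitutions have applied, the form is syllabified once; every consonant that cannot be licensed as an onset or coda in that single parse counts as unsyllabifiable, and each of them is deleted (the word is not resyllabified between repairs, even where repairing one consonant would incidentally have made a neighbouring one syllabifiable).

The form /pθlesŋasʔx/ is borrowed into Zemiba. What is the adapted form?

leŋa

Substitution: /p/ → /f/, giving /fθlesŋasʔx/.
Syllabifying with onset maximization leaves /f/, /θ/, /s/, /s/, /ʔ/, /x/ stranded (no codas are permitted; onsets are limited to one consonant).
Deleting the stranded consonants removes /f/, /θ/, /s/, /s/, /ʔ/, /x/.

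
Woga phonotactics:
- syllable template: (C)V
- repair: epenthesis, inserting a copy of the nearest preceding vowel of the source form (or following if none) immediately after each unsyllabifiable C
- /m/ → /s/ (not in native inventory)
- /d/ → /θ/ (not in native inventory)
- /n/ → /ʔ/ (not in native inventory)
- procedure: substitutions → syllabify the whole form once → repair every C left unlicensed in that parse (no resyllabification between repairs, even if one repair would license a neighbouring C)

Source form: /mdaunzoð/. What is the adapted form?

Substitution: /m/ → /s/, /d/ → /θ/, /n/ → /ʔ/, giving /sθauʔzoð/.
Syllabifying with onset maximization leaves /s/, /ʔ/, /ð/ stranded (no codas are permitted; onsets are limited to one consonant).
Inserting the epenthetic vowel yields /s/ → /sa/, /ʔ/ → /ʔu/, /ð/ → /ðo/.

saθauʔuzoðo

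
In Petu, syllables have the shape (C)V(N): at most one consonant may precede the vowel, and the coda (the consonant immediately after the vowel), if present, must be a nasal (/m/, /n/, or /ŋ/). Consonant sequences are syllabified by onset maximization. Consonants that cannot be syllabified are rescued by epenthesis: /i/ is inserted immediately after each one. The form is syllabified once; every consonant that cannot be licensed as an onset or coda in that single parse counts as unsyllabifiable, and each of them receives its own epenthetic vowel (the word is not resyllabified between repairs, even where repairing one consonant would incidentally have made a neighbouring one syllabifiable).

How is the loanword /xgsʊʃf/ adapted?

xigisʊʃifi

The consonants /x/, /g/, /ʃ/, /f/ cannot be parsed into a legal (C)V(N) syllable (only a nasal (/m/, /n/, or /ŋ/) is licensed in coda position; onsets are limited to one consonant).
Inserting the epenthetic vowel yields /x/ → /xi/, /g/ → /gi/, /ʃ/ → /ʃi/, /f/ → /fi/.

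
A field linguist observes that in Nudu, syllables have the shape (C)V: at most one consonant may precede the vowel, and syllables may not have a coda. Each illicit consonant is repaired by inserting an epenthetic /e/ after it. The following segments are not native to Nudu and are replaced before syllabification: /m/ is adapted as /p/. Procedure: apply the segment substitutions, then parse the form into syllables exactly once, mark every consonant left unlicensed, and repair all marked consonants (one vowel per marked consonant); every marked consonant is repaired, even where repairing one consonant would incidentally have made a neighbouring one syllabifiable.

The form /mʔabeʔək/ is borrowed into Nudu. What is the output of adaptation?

peʔabeʔəke

Substitution: /m/ → /p/, giving /pʔabeʔək/.
The consonants /p/, /k/ cannot be parsed into a legal (C)V syllable (no codas are permitted; onsets are limited to one consonant).
Inserting the epenthetic vowel yields /p/ → /pe/, /k/ → /ke/.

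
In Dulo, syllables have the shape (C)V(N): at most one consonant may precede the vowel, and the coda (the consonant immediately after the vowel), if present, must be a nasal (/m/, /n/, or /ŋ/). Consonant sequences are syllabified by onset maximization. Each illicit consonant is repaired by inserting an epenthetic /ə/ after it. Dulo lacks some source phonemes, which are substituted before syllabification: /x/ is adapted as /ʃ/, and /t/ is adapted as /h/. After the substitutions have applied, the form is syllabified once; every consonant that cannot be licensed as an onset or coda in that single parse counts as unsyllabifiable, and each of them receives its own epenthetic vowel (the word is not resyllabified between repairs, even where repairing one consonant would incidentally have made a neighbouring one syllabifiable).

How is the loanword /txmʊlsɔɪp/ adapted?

Substitution: /t/ → /h/, /x/ → /ʃ/, giving /hʃmʊlsɔɪp/.
Syllabifying with onset maximization leaves /h/, /ʃ/, /l/, /p/ stranded (only a nasal (/m/, /n/, or /ŋ/) is licensed in coda position; onsets are limited to one consonant).
Each unlicensed consonant becomes the onset of a new syllable: /h/ → /hə/, /ʃ/ → /ʃə/, /l/ → /lə/, /p/ → /pə/.

həʃəmʊləsɔɪpə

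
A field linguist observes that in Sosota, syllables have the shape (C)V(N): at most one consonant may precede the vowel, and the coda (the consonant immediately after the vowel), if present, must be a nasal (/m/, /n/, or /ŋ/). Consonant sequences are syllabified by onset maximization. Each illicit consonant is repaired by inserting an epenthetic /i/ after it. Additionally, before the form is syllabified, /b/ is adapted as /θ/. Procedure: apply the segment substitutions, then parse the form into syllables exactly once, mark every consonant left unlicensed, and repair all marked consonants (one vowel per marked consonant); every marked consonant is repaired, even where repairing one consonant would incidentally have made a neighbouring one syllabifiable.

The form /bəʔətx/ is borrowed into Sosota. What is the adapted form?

θəʔətixi

Substitution: /b/ → /θ/, giving /θəʔətx/.
Syllabifying with onset maximization leaves /t/, /x/ stranded (only a nasal (/m/, /n/, or /ŋ/) is licensed in coda position; onsets are limited to one consonant).
Epenthesis after each stranded consonant: /t/ → /ti/, /x/ → /xi/.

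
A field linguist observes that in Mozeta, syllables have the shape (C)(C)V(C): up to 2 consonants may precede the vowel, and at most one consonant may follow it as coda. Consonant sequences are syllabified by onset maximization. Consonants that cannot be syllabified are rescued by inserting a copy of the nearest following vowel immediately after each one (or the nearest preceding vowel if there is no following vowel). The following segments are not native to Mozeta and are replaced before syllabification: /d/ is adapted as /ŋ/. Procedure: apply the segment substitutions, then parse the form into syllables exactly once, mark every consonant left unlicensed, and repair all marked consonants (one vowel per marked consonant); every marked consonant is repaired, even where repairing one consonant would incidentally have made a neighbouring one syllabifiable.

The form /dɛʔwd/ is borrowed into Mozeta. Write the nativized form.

Substitution: /d/ → /ŋ/, giving /ŋɛʔwŋ/.
Under (C)(C)V(C), the unsyllabifiable consonants are /w/, /ŋ/ (at most one coda consonant is licensed; onsets may contain at most 2 consonants).
Epenthesis after each stranded consonant: /w/ → /wɛ/, /ŋ/ → /ŋɛ/.

ŋɛʔwɛŋɛ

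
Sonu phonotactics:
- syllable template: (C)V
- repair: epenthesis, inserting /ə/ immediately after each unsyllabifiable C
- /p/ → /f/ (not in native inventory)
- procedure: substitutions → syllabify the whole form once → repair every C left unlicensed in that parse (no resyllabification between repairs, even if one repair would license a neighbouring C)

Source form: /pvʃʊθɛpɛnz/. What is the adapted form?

fəvəʃʊθɛfɛnəzə

Substitution: /p/ → /f/, giving /fvʃʊθɛfɛnz/.
Under (C)V, the unsyllabifiable consonants are /f/, /v/, /n/, /z/ (no codas are permitted; onsets are limited to one consonant).
Epenthesis after each stranded consonant: /f/ → /fə/, /v/ → /və/, /n/ → /nə/, /z/ → /zə/.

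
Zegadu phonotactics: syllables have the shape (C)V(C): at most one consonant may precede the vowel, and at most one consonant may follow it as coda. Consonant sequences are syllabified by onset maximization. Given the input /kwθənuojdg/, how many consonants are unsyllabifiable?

4

Under (C)V(C), the unsyllabifiable consonants are /k/, /w/, /d/, /g/ (at most one coda consonant is licensed; onsets are limited to one consonant).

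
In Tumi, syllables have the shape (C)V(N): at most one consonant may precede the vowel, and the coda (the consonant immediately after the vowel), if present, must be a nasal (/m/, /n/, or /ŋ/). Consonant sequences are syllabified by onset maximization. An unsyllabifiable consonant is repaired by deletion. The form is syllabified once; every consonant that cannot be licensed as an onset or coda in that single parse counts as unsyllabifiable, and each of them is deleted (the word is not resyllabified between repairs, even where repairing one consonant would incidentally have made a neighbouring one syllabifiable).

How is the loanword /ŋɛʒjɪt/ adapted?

ŋɛjɪ

Under (C)V(N), the unsyllabifiable consonants are /ʒ/, /t/ (only a nasal (/m/, /n/, or /ŋ/) is licensed in coda position; onsets are limited to one consonant).
Deleting the stranded consonants removes /ʒ/, /t/.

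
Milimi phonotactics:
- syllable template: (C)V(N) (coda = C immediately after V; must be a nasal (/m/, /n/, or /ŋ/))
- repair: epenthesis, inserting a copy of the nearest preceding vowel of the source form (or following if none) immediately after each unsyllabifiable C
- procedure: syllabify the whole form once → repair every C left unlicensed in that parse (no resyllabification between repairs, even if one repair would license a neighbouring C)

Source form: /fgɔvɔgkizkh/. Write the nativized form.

The consonants /f/, /g/, /z/, /k/, /h/ cannot be parsed into a legal (C)V(N) syllable (only a nasal (/m/, /n/, or /ŋ/) is licensed in coda position; onsets are limited to one consonant).
Each unlicensed consonant becomes the onset of a new syllable: /f/ → /fɔ/, /g/ → /gɔ/, /z/ → /zi/, /k/ → /ki/, /h/ → /hi/.

fɔgɔvɔgɔkizikihi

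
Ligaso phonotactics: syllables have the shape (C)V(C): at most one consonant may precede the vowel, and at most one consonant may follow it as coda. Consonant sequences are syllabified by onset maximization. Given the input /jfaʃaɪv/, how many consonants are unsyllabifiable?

1

Syllabifying with onset maximization leaves /j/ stranded (at most one coda consonant is licensed; onsets are limited to one consonant).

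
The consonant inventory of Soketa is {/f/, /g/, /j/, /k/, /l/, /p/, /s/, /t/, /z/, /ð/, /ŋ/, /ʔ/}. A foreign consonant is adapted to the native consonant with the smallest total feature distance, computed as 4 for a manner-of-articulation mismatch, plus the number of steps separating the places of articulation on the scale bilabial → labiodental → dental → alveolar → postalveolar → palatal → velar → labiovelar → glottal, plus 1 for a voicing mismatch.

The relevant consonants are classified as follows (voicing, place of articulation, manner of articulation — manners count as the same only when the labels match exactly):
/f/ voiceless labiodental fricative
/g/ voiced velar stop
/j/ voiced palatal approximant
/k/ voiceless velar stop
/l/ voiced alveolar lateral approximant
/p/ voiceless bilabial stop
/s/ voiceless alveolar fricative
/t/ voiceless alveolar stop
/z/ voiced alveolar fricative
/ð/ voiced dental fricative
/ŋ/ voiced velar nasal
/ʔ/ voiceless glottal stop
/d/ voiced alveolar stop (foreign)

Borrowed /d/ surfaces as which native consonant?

/t/ is closest: same manner (stop), place distance 0 (alveolar→alveolar), voicing differs (+1); total 1. Next closest is /g/ at distance 3.

t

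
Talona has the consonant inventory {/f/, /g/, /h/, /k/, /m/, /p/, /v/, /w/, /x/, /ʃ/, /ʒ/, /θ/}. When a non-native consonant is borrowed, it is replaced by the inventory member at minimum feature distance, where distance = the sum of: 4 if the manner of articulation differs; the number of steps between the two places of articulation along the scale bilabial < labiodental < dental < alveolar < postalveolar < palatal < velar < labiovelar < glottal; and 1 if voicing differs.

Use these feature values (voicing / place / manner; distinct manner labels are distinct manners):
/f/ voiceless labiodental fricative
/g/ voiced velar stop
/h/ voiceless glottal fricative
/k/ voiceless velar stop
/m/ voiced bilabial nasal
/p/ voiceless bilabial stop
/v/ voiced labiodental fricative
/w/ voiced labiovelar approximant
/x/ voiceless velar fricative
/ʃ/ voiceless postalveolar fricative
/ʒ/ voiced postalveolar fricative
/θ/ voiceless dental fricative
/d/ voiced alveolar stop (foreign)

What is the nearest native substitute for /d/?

g

/g/ is closest: same manner (stop), place distance 3 (alveolar→velar), same voicing; total 3. Next closest is /k/ at distance 4.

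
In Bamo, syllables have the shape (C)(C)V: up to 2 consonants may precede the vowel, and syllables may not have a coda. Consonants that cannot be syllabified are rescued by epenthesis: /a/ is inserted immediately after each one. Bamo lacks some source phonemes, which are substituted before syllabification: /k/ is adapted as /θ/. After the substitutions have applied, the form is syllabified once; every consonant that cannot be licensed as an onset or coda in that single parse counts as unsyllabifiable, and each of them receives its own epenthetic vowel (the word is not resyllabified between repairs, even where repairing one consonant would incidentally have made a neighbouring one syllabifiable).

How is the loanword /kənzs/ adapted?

Substitution: /k/ → /θ/, giving /θənzs/.
Under (C)(C)V, the unsyllabifiable consonants are /n/, /z/, /s/ (no codas are permitted; onsets may contain at most 2 consonants).
Epenthesis after each stranded consonant: /n/ → /na/, /z/ → /za/, /s/ → /sa/.

θənazasa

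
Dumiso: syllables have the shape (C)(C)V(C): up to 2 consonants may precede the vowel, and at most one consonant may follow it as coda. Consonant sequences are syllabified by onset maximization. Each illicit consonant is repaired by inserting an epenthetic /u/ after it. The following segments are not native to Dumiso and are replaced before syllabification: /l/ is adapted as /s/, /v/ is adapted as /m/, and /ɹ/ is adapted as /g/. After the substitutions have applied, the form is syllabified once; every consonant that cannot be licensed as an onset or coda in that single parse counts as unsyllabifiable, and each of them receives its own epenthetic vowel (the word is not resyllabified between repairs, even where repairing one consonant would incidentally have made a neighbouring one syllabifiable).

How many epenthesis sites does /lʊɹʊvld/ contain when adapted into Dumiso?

2

After substitution the input is /sʊgʊmsd/.
The unsyllabifiable consonants are /s/, /d/; each receives one epenthetic vowel.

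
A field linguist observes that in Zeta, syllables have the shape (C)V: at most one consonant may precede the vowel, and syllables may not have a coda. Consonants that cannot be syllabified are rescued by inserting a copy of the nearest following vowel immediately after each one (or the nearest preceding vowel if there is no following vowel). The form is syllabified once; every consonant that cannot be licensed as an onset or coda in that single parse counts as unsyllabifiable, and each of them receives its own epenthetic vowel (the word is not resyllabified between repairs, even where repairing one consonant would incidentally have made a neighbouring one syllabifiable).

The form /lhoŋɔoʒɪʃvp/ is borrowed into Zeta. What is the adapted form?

lohoŋɔoʒɪʃɪvɪpɪ

The consonants /l/, /ʃ/, /v/, /p/ cannot be parsed into a legal (C)V syllable (no codas are permitted; onsets are limited to one consonant).
Each unlicensed consonant becomes the onset of a new syllable: /l/ → /lo/, /ʃ/ → /ʃɪ/, /v/ → /vɪ/, /p/ → /pɪ/.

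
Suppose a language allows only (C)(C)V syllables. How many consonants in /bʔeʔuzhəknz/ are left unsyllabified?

3

Syllabifying with onset maximization leaves /k/, /n/, /z/ stranded (no codas are permitted; onsets may contain at most 2 consonants).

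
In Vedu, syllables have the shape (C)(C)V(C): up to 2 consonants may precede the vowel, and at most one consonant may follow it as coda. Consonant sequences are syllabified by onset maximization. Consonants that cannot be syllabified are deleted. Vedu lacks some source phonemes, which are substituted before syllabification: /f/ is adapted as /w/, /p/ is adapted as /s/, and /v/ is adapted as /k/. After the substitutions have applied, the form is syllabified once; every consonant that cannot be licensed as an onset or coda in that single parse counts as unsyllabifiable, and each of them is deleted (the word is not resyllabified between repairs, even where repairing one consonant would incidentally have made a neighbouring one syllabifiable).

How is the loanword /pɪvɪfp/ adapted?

sɪkɪw

Substitution: /p/ → /s/, /v/ → /k/, /f/ → /w/, giving /sɪkɪws/.
The consonants /s/ cannot be parsed into a legal (C)(C)V(C) syllable (at most one coda consonant is licensed; onsets may contain at most 2 consonants).
Deleting the stranded consonants removes /s/.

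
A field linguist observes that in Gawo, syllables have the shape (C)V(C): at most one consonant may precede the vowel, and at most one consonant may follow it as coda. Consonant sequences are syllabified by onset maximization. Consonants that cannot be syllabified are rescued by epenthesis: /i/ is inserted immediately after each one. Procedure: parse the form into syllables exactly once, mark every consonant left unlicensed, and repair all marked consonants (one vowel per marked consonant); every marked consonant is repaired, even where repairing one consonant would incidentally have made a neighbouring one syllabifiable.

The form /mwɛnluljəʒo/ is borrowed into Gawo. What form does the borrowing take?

miwɛnluljəʒo

The consonants /m/ cannot be parsed into a legal (C)V(C) syllable (at most one coda consonant is licensed; onsets are limited to one consonant).
Epenthesis after each stranded consonant: /m/ → /mi/.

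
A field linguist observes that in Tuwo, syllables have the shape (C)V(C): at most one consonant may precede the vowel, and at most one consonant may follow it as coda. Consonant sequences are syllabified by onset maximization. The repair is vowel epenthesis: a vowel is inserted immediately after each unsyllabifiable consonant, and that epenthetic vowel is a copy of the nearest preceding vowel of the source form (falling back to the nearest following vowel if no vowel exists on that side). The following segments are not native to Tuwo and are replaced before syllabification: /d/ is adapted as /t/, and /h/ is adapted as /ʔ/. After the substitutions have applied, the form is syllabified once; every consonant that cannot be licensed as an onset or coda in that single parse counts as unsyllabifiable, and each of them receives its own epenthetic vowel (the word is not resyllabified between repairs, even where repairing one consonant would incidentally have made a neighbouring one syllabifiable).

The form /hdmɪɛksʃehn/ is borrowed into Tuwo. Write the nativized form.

ʔɪtɪmɪɛksɛʃeʔne

Substitution: /h/ → /ʔ/, /d/ → /t/, giving /ʔtmɪɛksʃeʔn/.
Under (C)V(C), the unsyllabifiable consonants are /ʔ/, /t/, /s/, /n/ (at most one coda consonant is licensed; onsets are limited to one consonant).
Epenthesis after each stranded consonant: /ʔ/ → /ʔɪ/, /t/ → /tɪ/, /s/ → /sɛ/, /n/ → /ne/.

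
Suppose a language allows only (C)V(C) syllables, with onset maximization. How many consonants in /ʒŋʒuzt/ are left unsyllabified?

3

Under (C)V(C), the unsyllabifiable consonants are /ʒ/, /ŋ/, /t/ (at most one coda consonant is licensed; onsets are limited to one consonant).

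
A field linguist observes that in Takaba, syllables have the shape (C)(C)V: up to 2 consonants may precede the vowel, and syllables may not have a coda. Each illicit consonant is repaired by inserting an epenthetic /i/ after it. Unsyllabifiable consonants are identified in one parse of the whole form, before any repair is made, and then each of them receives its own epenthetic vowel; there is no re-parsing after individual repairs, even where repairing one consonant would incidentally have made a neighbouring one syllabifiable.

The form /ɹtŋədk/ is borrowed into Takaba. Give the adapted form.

Syllabifying with onset maximization leaves /ɹ/, /d/, /k/ stranded (no codas are permitted; onsets may contain at most 2 consonants).
Each unlicensed consonant becomes the onset of a new syllable: /ɹ/ → /ɹi/, /d/ → /di/, /k/ → /ki/.

ɹitŋədiki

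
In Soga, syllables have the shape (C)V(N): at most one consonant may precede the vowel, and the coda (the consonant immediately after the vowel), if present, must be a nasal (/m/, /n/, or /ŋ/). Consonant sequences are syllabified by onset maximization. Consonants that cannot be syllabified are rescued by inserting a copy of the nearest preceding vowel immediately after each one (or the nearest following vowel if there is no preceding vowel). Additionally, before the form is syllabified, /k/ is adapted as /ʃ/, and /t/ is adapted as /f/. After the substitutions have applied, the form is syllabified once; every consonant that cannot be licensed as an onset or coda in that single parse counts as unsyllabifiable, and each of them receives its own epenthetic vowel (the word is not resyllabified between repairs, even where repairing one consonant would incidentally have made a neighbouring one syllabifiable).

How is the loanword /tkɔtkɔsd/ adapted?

fɔʃɔfɔʃɔsɔdɔ

Substitution: /t/ → /f/, /k/ → /ʃ/, giving /fʃɔfʃɔsd/.
Under (C)V(N), the unsyllabifiable consonants are /f/, /f/, /s/, /d/ (only a nasal (/m/, /n/, or /ŋ/) is licensed in coda position; onsets are limited to one consonant).
Inserting the epenthetic vowel yields /f/ → /fɔ/, /f/ → /fɔ/, /s/ → /sɔ/, /d/ → /dɔ/.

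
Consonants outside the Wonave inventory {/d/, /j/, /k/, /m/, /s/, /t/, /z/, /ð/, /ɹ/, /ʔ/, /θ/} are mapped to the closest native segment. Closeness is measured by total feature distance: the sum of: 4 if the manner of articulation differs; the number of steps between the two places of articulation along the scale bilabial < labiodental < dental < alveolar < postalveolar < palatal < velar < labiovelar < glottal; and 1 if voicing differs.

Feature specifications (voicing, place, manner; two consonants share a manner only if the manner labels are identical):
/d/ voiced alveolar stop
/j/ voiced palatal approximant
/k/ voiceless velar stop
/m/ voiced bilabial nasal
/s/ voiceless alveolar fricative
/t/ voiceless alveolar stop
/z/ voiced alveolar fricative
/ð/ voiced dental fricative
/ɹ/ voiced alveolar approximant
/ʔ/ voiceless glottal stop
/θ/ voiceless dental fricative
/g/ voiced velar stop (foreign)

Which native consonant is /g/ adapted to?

/k/ is closest: same manner (stop), place distance 0 (velar→velar), voicing differs (+1); total 1. Next closest is /d/ at distance 3.

k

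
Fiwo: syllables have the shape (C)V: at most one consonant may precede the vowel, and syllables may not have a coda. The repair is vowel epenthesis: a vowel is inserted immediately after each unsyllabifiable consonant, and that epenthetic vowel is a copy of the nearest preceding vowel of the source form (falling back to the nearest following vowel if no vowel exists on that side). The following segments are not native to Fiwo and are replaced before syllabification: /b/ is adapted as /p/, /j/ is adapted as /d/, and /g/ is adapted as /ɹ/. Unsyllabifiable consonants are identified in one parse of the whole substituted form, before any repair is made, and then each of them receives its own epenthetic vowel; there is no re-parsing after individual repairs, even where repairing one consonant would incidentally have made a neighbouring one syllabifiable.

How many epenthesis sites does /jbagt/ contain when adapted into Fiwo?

3

After substitution the input is /dpaɹt/.
The unsyllabifiable consonants are /d/, /ɹ/, /t/; each receives one epenthetic vowel.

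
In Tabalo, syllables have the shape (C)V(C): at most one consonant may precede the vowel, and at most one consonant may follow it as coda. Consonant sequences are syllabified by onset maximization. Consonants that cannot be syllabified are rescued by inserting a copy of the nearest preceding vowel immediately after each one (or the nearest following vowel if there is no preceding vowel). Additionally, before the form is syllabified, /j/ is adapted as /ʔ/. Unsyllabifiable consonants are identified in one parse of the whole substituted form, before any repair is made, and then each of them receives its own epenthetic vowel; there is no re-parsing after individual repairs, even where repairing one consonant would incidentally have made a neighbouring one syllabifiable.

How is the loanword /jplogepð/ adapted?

ʔopologepðe

Substitution: /j/ → /ʔ/, giving /ʔplogepð/.
Syllabifying with onset maximization leaves /ʔ/, /p/, /ð/ stranded (at most one coda consonant is licensed; onsets are limited to one consonant).
Epenthesis after each stranded consonant: /ʔ/ → /ʔo/, /p/ → /po/, /ð/ → /ðe/.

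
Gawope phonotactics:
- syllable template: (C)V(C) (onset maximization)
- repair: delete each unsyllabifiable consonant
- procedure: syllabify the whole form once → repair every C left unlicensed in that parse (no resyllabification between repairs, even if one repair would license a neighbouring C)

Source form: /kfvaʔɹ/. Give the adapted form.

The consonants /k/, /f/, /ɹ/ cannot be parsed into a legal (C)V(C) syllable (at most one coda consonant is licensed; onsets are limited to one consonant).
Each unlicensed consonant is deleted: /k/, /f/, /ɹ/.

vaʔ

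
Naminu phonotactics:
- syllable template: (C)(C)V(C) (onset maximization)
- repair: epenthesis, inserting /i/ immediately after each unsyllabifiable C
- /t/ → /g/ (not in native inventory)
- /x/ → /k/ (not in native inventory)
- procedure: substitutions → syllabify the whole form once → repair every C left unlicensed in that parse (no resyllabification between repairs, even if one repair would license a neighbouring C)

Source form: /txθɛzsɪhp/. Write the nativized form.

gikθɛzsɪhpi

Substitution: /t/ → /g/, /x/ → /k/, giving /gkθɛzsɪhp/.
Under (C)(C)V(C), the unsyllabifiable consonants are /g/, /p/ (at most one coda consonant is licensed; onsets may contain at most 2 consonants).
Inserting the epenthetic vowel yields /g/ → /gi/, /p/ → /pi/.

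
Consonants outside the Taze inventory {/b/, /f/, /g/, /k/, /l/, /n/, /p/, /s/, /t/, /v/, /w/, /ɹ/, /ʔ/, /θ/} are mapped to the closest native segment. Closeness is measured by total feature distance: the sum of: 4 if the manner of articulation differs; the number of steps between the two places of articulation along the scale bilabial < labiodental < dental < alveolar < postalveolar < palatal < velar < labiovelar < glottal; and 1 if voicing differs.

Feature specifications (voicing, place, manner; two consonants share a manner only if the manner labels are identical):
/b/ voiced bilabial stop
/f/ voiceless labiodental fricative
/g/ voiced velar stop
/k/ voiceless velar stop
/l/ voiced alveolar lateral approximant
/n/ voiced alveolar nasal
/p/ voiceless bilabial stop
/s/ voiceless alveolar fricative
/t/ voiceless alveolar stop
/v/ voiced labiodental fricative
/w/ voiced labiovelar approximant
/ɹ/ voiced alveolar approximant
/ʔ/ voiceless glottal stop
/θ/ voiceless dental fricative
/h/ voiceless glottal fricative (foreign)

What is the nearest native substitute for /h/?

/ʔ/ is closest: manner differs (fricative→stop, +4), place distance 0 (glottal→glottal), same voicing; total 4. Next closest is /s/ at distance 5.

ʔ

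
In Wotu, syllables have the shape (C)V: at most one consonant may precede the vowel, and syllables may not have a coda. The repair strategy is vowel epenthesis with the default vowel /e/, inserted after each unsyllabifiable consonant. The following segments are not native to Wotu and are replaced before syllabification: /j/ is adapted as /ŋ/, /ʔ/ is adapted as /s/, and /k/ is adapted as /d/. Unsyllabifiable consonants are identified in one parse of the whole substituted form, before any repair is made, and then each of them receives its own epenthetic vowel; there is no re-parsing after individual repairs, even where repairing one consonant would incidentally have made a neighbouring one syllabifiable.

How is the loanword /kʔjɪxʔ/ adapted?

Substitution: /k/ → /d/, /ʔ/ → /s/, /j/ → /ŋ/, giving /dsŋɪxs/.
Syllabifying with onset maximization leaves /d/, /s/, /x/, /s/ stranded (no codas are permitted; onsets are limited to one consonant).
Epenthesis after each stranded consonant: /d/ → /de/, /s/ → /se/, /x/ → /xe/, /s/ → /se/.

deseŋɪxese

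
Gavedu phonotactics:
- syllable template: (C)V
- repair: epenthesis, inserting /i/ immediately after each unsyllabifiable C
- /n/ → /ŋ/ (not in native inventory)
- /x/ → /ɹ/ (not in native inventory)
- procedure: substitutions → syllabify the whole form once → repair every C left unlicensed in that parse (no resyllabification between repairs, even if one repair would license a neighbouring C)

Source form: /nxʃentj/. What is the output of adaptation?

Substitution: /n/ → /ŋ/, /x/ → /ɹ/, giving /ŋɹʃeŋtj/.
Syllabifying with onset maximization leaves /ŋ/, /ɹ/, /ŋ/, /t/, /j/ stranded (no codas are permitted; onsets are limited to one consonant).
Epenthesis after each stranded consonant: /ŋ/ → /ŋi/, /ɹ/ → /ɹi/, /ŋ/ → /ŋi/, /t/ → /ti/, /j/ → /ji/.

ŋiɹiʃeŋitiji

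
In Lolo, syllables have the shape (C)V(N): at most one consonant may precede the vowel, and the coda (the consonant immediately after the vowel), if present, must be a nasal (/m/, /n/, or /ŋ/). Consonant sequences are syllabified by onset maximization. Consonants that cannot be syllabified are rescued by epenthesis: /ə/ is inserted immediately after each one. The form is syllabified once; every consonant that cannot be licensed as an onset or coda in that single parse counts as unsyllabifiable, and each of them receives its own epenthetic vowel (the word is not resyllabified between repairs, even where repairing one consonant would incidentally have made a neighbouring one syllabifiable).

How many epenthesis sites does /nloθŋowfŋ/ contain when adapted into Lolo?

5

The unsyllabifiable consonants are /n/, /θ/, /w/, /f/, /ŋ/; each receives one epenthetic vowel.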